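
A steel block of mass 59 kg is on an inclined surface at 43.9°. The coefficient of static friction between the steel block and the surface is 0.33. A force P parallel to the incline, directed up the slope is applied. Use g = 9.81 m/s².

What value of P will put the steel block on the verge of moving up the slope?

P ≈ 539 N

At impending motion up the slope, friction acts down-slope at its limit: f = μ_s N.
P is parallel to the surface, so N = m g cos θ = 417 N.
Along the incline: P = m g sin θ + μ_s N = 401 + 0.33×417 = 539 N.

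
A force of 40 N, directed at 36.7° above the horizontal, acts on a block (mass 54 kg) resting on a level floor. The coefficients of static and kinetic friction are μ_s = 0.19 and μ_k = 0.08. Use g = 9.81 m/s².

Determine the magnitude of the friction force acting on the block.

f ≈ 32.1 N

Vertical equilibrium gives N = m g − P sin α = 505.8 N.
The horizontal driving force is P cos α = 32.07 N, so equilibrium needs friction f = 32.07 N.
The static-friction limit is μ_s N = 96.11 N.
Since 32.07 N does not exceed the limit, the block stays at rest and f = 32.1 N.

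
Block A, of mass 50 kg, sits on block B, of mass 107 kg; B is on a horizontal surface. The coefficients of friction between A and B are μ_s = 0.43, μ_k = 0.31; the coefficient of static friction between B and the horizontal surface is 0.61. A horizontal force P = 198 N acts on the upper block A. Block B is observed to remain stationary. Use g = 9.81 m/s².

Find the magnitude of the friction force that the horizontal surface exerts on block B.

Between the blocks, N₁ = m_A g = 490.5 N.
So the A–B interface can sustain at most μ_s N₁ = 210.9 N of static friction.
Since P = 198 N ≤ 210.9 N, A does not slip on B; friction on A equals P = 198 N.
By Newton's third law B feels 198 N forward from A. With B stationary, the floor's static friction on B balances it: f₂ = 198 N (well within μ_s(m_A+m_B)g = 939.5 N).

f ≈ 198 N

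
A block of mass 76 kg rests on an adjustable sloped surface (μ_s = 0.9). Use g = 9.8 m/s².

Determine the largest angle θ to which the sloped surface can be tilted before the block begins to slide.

θ_max ≈ 42°

At the slip threshold, m g sin θ = μ_s · m g cos θ, so tan θ = μ_s.
θ_max = arctan(0.9) = 42°.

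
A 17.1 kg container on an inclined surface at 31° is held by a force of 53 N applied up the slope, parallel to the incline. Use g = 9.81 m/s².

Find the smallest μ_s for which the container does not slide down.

μ_s,min ≈ 0.232

N = m g cos θ = 143.8 N.
Friction must make up the shortfall along the incline: f = m g sin θ − P = 86.4 − 53 = 33.4 N.
At the threshold f = μ_s N, so μ_s,min = 33.4/143.8 = 0.232.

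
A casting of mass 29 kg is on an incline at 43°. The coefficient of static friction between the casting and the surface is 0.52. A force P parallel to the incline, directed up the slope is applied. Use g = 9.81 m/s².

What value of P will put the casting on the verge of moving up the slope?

P ≈ 302 N

At impending motion up the slope, friction acts down-slope at its limit: f = μ_s N.
P is parallel to the surface, so N = m g cos θ = 208 N.
Along the incline: P = m g sin θ + μ_s N = 194 + 0.52×208 = 302 N.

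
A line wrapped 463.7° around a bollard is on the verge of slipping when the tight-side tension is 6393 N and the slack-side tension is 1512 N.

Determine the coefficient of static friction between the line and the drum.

T₂/T₁ = e^{μβ} → μ = ln(T₂/T₁)/β.
β = 463.7° = 8.093 rad.
μ = ln(6393/1512)/8.093 = ln(4.228)/8.093 = 0.178.

μ ≈ 0.178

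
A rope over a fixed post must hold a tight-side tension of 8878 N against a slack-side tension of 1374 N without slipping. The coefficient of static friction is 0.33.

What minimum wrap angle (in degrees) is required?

T₂/T₁ = e^{μβ} → β = ln(T₂/T₁)/μ.
β = ln(8878/1374)/0.33 = 1.866/0.33 = 5.654 rad.
In degrees: β = 5.654 × 180/π = 324°.

β_min ≈ 324°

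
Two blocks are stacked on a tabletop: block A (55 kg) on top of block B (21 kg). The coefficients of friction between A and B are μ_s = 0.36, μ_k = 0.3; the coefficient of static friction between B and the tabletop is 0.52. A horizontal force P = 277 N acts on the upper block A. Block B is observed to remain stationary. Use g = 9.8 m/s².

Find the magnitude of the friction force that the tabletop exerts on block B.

f ≈ 162 N

The normal force B exerts on A is simply A's weight, N₁ = 539 N.
Maximum static friction on A from B: μ_s N₁ = 0.36×539 = 194 N.
Since P = 277 N > 194 N, A slides on B; the A–B friction is kinetic: f₁ = μ_k N₁ = 0.3×539 = 162 N.
B experiences an equal 162 N forward from A (third law). B is in equilibrium, so the floor supplies f₂ = 162 N of static friction (limit μ_s(m_A+m_B)g = 387.3 N, not exceeded).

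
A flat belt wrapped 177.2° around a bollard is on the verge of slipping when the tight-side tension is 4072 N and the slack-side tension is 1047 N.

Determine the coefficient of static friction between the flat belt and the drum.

T₂/T₁ = e^{μβ} → μ = ln(T₂/T₁)/β.
β = 177.2° = 3.093 rad.
μ = ln(4072/1047)/3.093 = ln(3.889)/3.093 = 0.439.

μ ≈ 0.439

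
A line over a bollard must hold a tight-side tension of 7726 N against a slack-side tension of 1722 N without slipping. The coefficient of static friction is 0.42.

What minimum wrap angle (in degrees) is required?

T₂/T₁ = e^{μβ} → β = ln(T₂/T₁)/μ.
β = ln(7726/1722)/0.42 = 1.501/0.42 = 3.574 rad.
In degrees: β = 3.574 × 180/π = 205°.

β_min ≈ 205°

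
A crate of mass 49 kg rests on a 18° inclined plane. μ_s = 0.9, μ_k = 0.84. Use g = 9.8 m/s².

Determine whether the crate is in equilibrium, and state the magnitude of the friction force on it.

N = m g cos θ = 457 N.
Down-slope weight component: m g sin θ = 148 N.
μ_s N = 411 N.
148 ≤ 411 N, so it stays put; friction = 148 N.

f ≈ 148 N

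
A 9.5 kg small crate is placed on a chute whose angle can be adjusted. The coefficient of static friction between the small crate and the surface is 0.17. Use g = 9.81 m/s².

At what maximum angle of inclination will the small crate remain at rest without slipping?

At the slip threshold, m g sin θ = μ_s · m g cos θ, so tan θ = μ_s.
θ_max = arctan(0.17) = 9.65°.

θ_max ≈ 9.65°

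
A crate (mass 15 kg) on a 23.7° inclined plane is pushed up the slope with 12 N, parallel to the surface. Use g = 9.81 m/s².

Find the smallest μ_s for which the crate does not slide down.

N = m g cos θ = 134.7 N.
Friction must make up the shortfall along the incline: f = m g sin θ − P = 59.15 − 12 = 47.15 N.
At the threshold f = μ_s N, so μ_s,min = 47.15/134.7 = 0.35.

μ_s,min ≈ 0.35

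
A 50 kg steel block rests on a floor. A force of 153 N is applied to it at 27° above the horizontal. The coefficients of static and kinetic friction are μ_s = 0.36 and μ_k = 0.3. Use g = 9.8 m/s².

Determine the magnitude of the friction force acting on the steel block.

N = m g − P sin α = 490 − 153×sin 27° = 420.5 N.
The horizontal driving force is P cos α = 136.3 N, so equilibrium needs friction f = 136.3 N.
μ_s N = 0.36 × 420.5 = 151.4 N.
Since 136.3 N does not exceed the limit, the steel block stays at rest and f = 136 N.

f ≈ 136 N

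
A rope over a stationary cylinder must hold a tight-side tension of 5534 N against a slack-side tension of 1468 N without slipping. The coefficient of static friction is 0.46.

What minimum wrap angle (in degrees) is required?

T₂/T₁ = e^{μβ} → β = ln(T₂/T₁)/μ.
β = ln(5534/1468)/0.46 = 1.327/0.46 = 2.885 rad.
In degrees: β = 2.885 × 180/π = 165°.

β_min ≈ 165°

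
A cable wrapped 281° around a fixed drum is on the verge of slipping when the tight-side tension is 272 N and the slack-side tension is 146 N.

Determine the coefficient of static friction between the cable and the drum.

μ ≈ 0.127

T₂/T₁ = e^{μβ} → μ = ln(T₂/T₁)/β.
β = 281° = 4.904 rad.
μ = ln(272/146)/4.904 = ln(1.863)/4.904 = 0.127.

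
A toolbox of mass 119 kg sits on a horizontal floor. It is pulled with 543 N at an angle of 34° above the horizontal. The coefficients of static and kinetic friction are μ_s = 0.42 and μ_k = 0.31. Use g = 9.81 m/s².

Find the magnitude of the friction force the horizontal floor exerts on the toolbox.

N = m g − P sin α = 1167 − 543×sin 34° = 863.7 N.
For equilibrium, f = P cos α = 543×cos 34° = 450.2 N.
μ_s N = 0.42 × 863.7 = 362.8 N.
450.2 > 362.8 N → the toolbox slides; f = μ_k N = 0.31×863.7 = 268 N.

f ≈ 268 N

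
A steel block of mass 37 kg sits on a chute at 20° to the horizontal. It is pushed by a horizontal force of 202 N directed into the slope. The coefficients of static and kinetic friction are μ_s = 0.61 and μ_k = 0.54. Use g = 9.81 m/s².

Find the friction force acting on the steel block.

f ≈ 65.7 N (down the incline)

The horizontal push has a component P sin θ into the surface, so N = m g cos θ + P sin θ = 341.1 + 69.09 = 410.2 N.
Parallel to the incline: P cos θ − m g sin θ = 189.8 − 124.1 = 65.67 N; the friction needed to balance this is 65.67 N acting down the slope.
The limit of static friction is μ_s N = 250.2 N.
|f_req| = 65.67 ≤ 250.2 N → the steel block is in equilibrium; friction equals the required value.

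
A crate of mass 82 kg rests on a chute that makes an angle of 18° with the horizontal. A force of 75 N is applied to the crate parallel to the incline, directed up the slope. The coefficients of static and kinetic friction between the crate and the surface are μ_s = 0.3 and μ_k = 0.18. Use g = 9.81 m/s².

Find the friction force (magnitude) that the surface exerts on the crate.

f ≈ 174 N (up the incline)

Normal force: N = m g cos θ = 82 × 9.81 × cos 18° = 765 N.
Parallel to the incline, ΣF = 0 gives f = m g sin θ − P = 248.6 − 75 = 173.6 N (up-slope positive).
Maximum static friction available: μ_s N = 0.3 × 765 = 229.5 N.
Since |173.6| ≤ 229.5 N, static friction is sufficient; f equals the required value, not μ_s N.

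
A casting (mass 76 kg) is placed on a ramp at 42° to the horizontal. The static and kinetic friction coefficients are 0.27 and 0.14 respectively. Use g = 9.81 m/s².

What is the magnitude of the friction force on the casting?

f ≈ 77.6 N (up the incline)

The normal reaction is N = m g cos θ = 554.1 N.
For equilibrium along the incline, friction must balance the weight component: f = m g sin θ = 498.9 N up the slope.
The static-friction ceiling is μ_s N = 0.27 × 554.1 = 149.6 N.
Since |498.9| > 149.6 N, static friction cannot hold it; the casting slides down the incline and kinetic friction applies: f = μ_k N = 0.14 × 554.1 = 77.6 N.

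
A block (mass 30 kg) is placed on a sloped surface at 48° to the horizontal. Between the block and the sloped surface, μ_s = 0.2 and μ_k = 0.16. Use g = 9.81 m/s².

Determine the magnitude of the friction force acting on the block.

f ≈ 31.5 N (up the incline)

Normal force: N = m g cos θ = 30 × 9.81 × cos 48° = 196.9 N.
Along the slope the weight component is m g sin θ = 218.7 N; friction must supply exactly this, acting up-slope.
The static-friction ceiling is μ_s N = 0.2 × 196.9 = 39.39 N.
|218.7| exceeds 39.39 N, so the block slips down-slope; friction is kinetic, f = μ_k N = 0.16×196.9 = 31.5 N.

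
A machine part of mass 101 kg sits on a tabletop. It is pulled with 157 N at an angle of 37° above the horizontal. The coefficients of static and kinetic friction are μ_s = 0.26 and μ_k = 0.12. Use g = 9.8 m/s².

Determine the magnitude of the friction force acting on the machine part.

N = m g − P sin α = 989.8 − 157×sin 37° = 895.3 N.
For equilibrium, f = P cos α = 157×cos 37° = 125.4 N.
The static-friction limit is μ_s N = 232.8 N.
Since 125.4 N does not exceed the limit, the machine part stays at rest and f = 125 N.

f ≈ 125 N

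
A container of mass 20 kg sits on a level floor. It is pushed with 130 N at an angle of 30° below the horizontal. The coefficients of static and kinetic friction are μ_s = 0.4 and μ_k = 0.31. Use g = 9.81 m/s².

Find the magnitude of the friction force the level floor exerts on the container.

f ≈ 81 N

Vertical equilibrium gives N = m g + P sin α = 261.2 N.
For equilibrium, f = P cos α = 130×cos 30° = 112.6 N.
The static-friction limit is μ_s N = 104.5 N.
112.6 > 104.5 N → the container slides; f = μ_k N = 0.31×261.2 = 81 N.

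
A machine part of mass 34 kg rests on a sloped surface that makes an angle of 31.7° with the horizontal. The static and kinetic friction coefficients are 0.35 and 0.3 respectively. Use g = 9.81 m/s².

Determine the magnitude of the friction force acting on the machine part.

f ≈ 85.1 N (up the incline)

Perpendicular to the surface, N = m g cos θ = 34·9.81·cos 31.7° = 283.8 N.
Along the slope the weight component is m g sin θ = 175.3 N; friction must supply exactly this, acting up-slope.
Maximum static friction available: μ_s N = 0.35 × 283.8 = 99.32 N.
Since |175.3| > 99.32 N, static friction cannot hold it; the machine part slides down the incline and kinetic friction applies: f = μ_k N = 0.3 × 283.8 = 85.1 N.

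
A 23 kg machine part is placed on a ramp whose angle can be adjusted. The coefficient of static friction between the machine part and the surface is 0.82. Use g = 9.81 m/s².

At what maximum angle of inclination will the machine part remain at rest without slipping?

θ_max ≈ 39.4°

At the slip threshold, m g sin θ = μ_s · m g cos θ, so tan θ = μ_s.
θ_max = arctan(0.82) = 39.4°.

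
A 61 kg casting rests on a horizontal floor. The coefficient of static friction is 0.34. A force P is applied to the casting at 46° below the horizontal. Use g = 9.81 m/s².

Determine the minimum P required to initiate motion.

N = m g + P sin α (the push presses the casting into the horizontal floor).
At impending slip, P cos α = μ_s N = μ_s (m g + P sin α).
Solving: P (cos α − μ_s sin α) = μ_s m g → P = 0.34×598/(cos 46° − 0.34 sin 46°) = 203/0.4501 = 452 N.

P ≈ 452 N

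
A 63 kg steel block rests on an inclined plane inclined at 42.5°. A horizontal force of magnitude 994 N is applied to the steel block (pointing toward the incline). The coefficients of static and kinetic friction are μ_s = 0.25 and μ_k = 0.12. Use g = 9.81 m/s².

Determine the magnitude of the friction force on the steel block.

f ≈ 135 N (down the incline)

Normal direction: N = m g cos θ + P sin θ = 1127 N.
Along the incline, the net driving force (taking up-slope positive) is P cos θ − m g sin θ = 732.9 − 417.5 = 315.3 N, so equilibrium requires friction f = -315.3 N (down-slope).
Maximum static friction: μ_s N = 0.25 × 1127 = 281.8 N.
The required 315.3 N exceeds the static limit, so the steel block slides up-slope and f = μ_k N = 0.12×1127 = 135 N.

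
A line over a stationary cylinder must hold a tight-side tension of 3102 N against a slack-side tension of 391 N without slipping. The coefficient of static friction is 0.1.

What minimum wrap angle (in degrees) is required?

β_min ≈ 1190°

T₂/T₁ = e^{μβ} → β = ln(T₂/T₁)/μ.
β = ln(3102/391)/0.1 = 2.071/0.1 = 20.71 rad.
In degrees: β = 20.71 × 180/π = 1190°.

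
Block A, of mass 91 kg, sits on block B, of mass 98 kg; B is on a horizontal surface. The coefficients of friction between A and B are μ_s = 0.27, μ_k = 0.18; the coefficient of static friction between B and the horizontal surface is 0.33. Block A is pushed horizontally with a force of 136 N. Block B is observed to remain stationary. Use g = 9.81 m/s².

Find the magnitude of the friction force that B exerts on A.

Normal force at the A–B interface: N₁ = m_A g = 892.7 N.
Maximum static friction on A from B: μ_s N₁ = 0.27×892.7 = 241 N.
Since P = 136 N ≤ 241 N, A does not slip on B; friction on A equals P = 136 N.
B experiences an equal 136 N forward from A (third law). B is in equilibrium, so the floor supplies f₂ = 136 N of static friction (limit μ_s(m_A+m_B)g = 611.8 N, not exceeded).

f ≈ 136 N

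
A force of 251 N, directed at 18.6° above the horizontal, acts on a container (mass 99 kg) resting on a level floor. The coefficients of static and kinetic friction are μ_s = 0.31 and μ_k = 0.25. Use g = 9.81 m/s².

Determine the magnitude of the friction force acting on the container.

f ≈ 238 N

Vertical equilibrium gives N = m g − P sin α = 891.1 N.
Horizontally, friction must balance P cos α = 237.9 N.
μ_s N = 0.31 × 891.1 = 276.3 N.
Since 237.9 N does not exceed the limit, the container stays at rest and f = 238 N.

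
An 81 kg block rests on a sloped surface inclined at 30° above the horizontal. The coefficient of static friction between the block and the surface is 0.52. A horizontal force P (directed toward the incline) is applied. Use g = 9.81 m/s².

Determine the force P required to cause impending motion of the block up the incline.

P ≈ 1250 N

At impending motion up the slope, friction acts down-slope at its limit: f = μ_s N.
Perpendicular to the incline: N = m g cos θ + P sin θ.
Along the incline: P cos θ = m g sin θ + μ_s N = m g sin θ + μ_s (m g cos θ + P sin θ).
Solving, P (cos θ − μ_s sin θ) = m g (sin θ + μ_s cos θ), so P = 81×9.81×(sin 30° + 0.52 cos 30°)/(cos 30° − 0.52 sin 30°) = 795×0.9503/0.606 = 1250 N.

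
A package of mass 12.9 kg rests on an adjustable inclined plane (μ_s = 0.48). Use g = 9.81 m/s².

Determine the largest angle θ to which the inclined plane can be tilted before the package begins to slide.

At the slip threshold, m g sin θ = μ_s · m g cos θ, so tan θ = μ_s.
θ_max = arctan(0.48) = 25.6°.

θ_max ≈ 25.6°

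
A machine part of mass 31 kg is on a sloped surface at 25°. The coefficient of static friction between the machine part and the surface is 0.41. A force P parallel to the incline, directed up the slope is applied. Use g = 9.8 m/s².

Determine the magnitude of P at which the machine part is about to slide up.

P ≈ 241 N

At impending motion up the slope, friction acts down-slope at its limit: f = μ_s N.
P is parallel to the surface, so N = m g cos θ = 275 N.
Along the incline: P = m g sin θ + μ_s N = 128 + 0.41×275 = 241 N.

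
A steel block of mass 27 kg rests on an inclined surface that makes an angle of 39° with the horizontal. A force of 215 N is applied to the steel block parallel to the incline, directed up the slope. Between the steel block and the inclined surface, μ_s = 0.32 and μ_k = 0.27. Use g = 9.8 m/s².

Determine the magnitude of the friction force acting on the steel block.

The normal reaction is N = m g cos θ = 205.6 N.
For equilibrium along the incline the friction force must supply f = m g sin θ − P = 166.5 − 215 = -48.48 N (positive meaning up-slope).
Maximum static friction available: μ_s N = 0.32 × 205.6 = 65.8 N.
Since |-48.48| ≤ 65.8 N, the steel block remains in static equilibrium and friction takes exactly the required value.

f ≈ 48.5 N (down the incline)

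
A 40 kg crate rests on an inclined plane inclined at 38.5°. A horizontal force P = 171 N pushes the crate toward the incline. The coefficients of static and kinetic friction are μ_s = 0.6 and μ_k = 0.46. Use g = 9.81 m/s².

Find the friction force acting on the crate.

The horizontal push has a component P sin θ into the surface, so N = m g cos θ + P sin θ = 307.1 + 106.5 = 413.5 N.
Parallel to the incline: P cos θ − m g sin θ = 133.8 − 244.3 = -110.4 N; the friction needed to balance this is 110.4 N acting up the slope.
Maximum static friction: μ_s N = 0.6 × 413.5 = 248.1 N.
|f_req| = 110.4 ≤ 248.1 N → the crate is in equilibrium; friction equals the required value.

f ≈ 110 N (up the incline)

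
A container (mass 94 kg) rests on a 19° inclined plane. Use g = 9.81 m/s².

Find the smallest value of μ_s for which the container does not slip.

At the slip threshold m g sin θ = μ_s m g cos θ, so μ_s,min = tan θ.
μ_s,min = tan 19° = 0.344.

μ_s,min ≈ 0.344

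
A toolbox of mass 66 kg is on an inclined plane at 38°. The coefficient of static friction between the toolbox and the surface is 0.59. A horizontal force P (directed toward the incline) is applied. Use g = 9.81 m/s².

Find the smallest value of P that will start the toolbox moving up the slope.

At impending motion up the slope, friction acts down-slope at its limit: f = μ_s N.
Perpendicular to the incline: N = m g cos θ + P sin θ.
Along the incline: P cos θ = m g sin θ + μ_s N = m g sin θ + μ_s (m g cos θ + P sin θ).
Solving, P (cos θ − μ_s sin θ) = m g (sin θ + μ_s cos θ), so P = 66×9.81×(sin 38° + 0.59 cos 38°)/(cos 38° − 0.59 sin 38°) = 647×1.081/0.4248 = 1650 N.

P ≈ 1650 N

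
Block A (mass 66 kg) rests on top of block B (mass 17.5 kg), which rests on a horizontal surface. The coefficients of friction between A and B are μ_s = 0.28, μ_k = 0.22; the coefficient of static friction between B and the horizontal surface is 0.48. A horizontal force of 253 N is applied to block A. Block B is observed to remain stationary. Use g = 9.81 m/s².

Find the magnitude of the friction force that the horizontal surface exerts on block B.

f ≈ 142 N

The normal force B exerts on A is simply A's weight, N₁ = 647.5 N.
So the A–B interface can sustain at most μ_s N₁ = 181.3 N of static friction.
Since P = 253 N > 181.3 N, A slides on B; the A–B friction is kinetic: f₁ = μ_k N₁ = 0.22×647.5 = 142 N.
B experiences an equal 142 N forward from A (third law). B is in equilibrium, so the floor supplies f₂ = 142 N of static friction (limit μ_s(m_A+m_B)g = 393.2 N, not exceeded).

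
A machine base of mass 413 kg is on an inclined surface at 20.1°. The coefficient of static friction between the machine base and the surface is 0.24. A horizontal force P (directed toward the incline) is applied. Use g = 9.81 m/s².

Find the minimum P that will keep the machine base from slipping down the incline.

P_min ≈ 469 N

The machine base tends to slide down (tan θ > μ_s), so at the point of impending slip friction acts up-slope at its limit: f = μ_s N.
Perpendicular to the incline: N = m g cos θ + P sin θ.
Along the incline: P cos θ + μ_s N = m g sin θ, i.e. P cos θ + μ_s (m g cos θ + P sin θ) = m g sin θ.
Solving, P (cos θ + μ_s sin θ) = m g (sin θ − μ_s cos θ), so P = 4050×0.1183/1.022 = 469 N.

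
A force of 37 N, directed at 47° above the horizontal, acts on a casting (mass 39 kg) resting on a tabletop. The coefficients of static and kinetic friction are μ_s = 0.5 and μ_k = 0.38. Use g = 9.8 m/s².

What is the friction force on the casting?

The vertical component of P reduces the normal force: N = m g − P sin α = 382.2 − 27.06 = 355.1 N.
Horizontally, friction must balance P cos α = 25.23 N.
The static-friction limit is μ_s N = 177.6 N.
25.23 ≤ 177.6 N → static; friction equals the required 25.2 N.

f ≈ 25.2 N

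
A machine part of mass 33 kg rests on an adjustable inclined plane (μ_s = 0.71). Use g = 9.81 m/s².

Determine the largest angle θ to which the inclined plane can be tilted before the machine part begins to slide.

θ_max ≈ 35.4°

At the slip threshold, m g sin θ = μ_s · m g cos θ, so tan θ = μ_s.
θ_max = arctan(0.71) = 35.4°.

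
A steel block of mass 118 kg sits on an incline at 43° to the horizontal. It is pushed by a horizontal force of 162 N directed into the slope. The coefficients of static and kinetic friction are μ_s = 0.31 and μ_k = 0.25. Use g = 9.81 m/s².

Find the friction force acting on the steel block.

f ≈ 239 N (up the incline)

Resolve perpendicular to the incline: N = m g cos θ + P sin θ = 118×9.81×cos 43° + 162×sin 43° = 957.1 N.
Along the incline, the net driving force (taking up-slope positive) is P cos θ − m g sin θ = 118.5 − 789.5 = -671 N, so equilibrium requires friction f = 671 N (up-slope).
Maximum static friction: μ_s N = 0.31 × 957.1 = 296.7 N.
|f_req| = 671 > 296.7 N → the steel block slides down the incline; f = μ_k N = 0.25 × 957.1 = 239 N.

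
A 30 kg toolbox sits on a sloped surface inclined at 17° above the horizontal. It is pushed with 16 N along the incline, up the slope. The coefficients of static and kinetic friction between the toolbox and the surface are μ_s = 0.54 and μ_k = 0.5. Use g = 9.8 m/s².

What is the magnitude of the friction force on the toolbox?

f ≈ 70 N (up the incline)

Perpendicular to the surface, N = m g cos θ = 30·9.8·cos 17° = 281.2 N.
Parallel to the incline, ΣF = 0 gives f = m g sin θ − P = 85.96 − 16 = 69.96 N (up-slope positive).
Static friction can supply at most μ_s N = 151.8 N.
Since |69.96| ≤ 151.8 N, no slip — friction simply equals what equilibrium demands.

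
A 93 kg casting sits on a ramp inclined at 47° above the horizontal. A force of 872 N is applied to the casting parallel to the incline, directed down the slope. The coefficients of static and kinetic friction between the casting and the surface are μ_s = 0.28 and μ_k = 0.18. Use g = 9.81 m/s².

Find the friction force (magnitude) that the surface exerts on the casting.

Perpendicular to the surface, N = m g cos θ = 93·9.81·cos 47° = 622.2 N.
Parallel to the incline, ΣF = 0 gives f = m g sin θ + P = 667.2 + 872 = 1539 N (up-slope positive).
Maximum static friction available: μ_s N = 0.28 × 622.2 = 174.2 N.
Since |1539| > 174.2 N, static friction cannot hold it; the casting slides down the incline and kinetic friction applies: f = μ_k N = 0.18 × 622.2 = 112 N.

f ≈ 112 N (up the incline)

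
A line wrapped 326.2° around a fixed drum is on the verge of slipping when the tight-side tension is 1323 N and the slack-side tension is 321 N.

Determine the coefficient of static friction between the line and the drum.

μ ≈ 0.249

T₂/T₁ = e^{μβ} → μ = ln(T₂/T₁)/β.
β = 326.2° = 5.693 rad.
μ = ln(1323/321)/5.693 = ln(4.121)/5.693 = 0.249.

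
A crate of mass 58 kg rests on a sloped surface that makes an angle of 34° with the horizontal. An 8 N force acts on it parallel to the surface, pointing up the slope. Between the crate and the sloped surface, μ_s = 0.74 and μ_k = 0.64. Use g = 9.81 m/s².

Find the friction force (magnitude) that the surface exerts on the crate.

Normal force: N = m g cos θ = 58 × 9.81 × cos 34° = 471.7 N.
Parallel to the incline, ΣF = 0 gives f = m g sin θ − P = 318.2 − 8 = 310.2 N (up-slope positive).
Static friction can supply at most μ_s N = 349.1 N.
Since |310.2| ≤ 349.1 N, static friction is sufficient; f equals the required value, not μ_s N.

f ≈ 310 N (up the incline)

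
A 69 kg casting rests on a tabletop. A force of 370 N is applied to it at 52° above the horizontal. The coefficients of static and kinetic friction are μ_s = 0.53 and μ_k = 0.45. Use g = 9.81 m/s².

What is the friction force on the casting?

Vertical equilibrium gives N = m g − P sin α = 385.3 N.
Horizontally, friction must balance P cos α = 227.8 N.
The static-friction limit is μ_s N = 204.2 N.
The required friction exceeds μ_s N, so the casting moves and f = μ_k N = 173 N.

f ≈ 173 N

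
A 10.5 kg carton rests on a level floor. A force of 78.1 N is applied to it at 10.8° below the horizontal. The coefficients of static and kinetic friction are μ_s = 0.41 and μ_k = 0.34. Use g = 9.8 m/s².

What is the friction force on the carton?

f ≈ 40 N

Vertical equilibrium gives N = m g + P sin α = 117.5 N.
The horizontal driving force is P cos α = 76.72 N, so equilibrium needs friction f = 76.72 N.
μ_s N = 0.41 × 117.5 = 48.19 N.
76.72 > 48.19 N → the carton slides; f = μ_k N = 0.34×117.5 = 40 N.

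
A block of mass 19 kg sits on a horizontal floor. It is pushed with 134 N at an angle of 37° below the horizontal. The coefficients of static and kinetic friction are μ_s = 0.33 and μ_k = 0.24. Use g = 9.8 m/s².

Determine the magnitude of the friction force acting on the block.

N = m g + P sin α = 186.2 + 134×sin 37° = 266.8 N.
For equilibrium, f = P cos α = 134×cos 37° = 107 N.
μ_s N = 0.33 × 266.8 = 88.06 N.
The required friction exceeds μ_s N, so the block moves and f = μ_k N = 64 N.

f ≈ 64 N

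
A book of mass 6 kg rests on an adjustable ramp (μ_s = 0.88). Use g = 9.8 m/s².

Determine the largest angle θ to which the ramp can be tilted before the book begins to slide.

θ_max ≈ 41.3°

At the slip threshold, m g sin θ = μ_s · m g cos θ, so tan θ = μ_s.
θ_max = arctan(0.88) = 41.3°.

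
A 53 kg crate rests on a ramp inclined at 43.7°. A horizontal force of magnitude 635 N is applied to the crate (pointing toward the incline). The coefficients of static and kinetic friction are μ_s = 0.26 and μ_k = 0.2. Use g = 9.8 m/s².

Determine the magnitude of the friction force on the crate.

Normal direction: N = m g cos θ + P sin θ = 814.2 N.
Parallel to the incline: P cos θ − m g sin θ = 459.1 − 358.8 = 100.2 N; the friction needed to balance this is 100.2 N acting down the slope.
The limit of static friction is μ_s N = 211.7 N.
|f_req| = 100.2 ≤ 211.7 N → the crate is in equilibrium; friction equals the required value.

f ≈ 100 N (down the incline)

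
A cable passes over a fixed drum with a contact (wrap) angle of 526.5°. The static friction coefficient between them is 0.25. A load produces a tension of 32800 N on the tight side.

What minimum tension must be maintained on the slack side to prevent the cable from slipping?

T_min ≈ 3300 N

Capstan equation at impending slip: T_tight/T_slack = e^{μβ}.
β = 526.5° = 9.189 rad; e^{μβ} = e^{0.25×9.189} = 9.947.
T_slack = T_tight / e^{μβ} = 32800 / 9.947 = 3300 N.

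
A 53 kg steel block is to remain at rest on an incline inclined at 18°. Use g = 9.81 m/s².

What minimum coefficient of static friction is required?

At the slip threshold m g sin θ = μ_s m g cos θ, so μ_s,min = tan θ.
μ_s,min = tan 18° = 0.325.

μ_s,min ≈ 0.325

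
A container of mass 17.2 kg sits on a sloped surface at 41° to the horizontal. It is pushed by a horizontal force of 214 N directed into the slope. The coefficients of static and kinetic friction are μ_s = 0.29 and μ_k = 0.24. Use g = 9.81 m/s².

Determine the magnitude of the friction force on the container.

f ≈ 50.8 N (down the incline)

Resolve perpendicular to the incline: N = m g cos θ + P sin θ = 17.2×9.81×cos 41° + 214×sin 41° = 267.7 N.
Along the incline, the net driving force (taking up-slope positive) is P cos θ − m g sin θ = 161.5 − 110.7 = 50.81 N, so equilibrium requires friction f = -50.81 N (down-slope).
The limit of static friction is μ_s N = 77.64 N.
Since 50.81 N is within the 77.64 N limit, the container stays put and friction is exactly 50.8 N.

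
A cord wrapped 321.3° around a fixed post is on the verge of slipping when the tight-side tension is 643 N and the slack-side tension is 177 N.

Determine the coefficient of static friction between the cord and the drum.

T₂/T₁ = e^{μβ} → μ = ln(T₂/T₁)/β.
β = 321.3° = 5.608 rad.
μ = ln(643/177)/5.608 = ln(3.633)/5.608 = 0.23.

μ ≈ 0.23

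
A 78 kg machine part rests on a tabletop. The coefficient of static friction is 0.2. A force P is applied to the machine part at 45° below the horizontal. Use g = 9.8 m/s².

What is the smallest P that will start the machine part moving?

N = m g + P sin α (the push presses the machine part into the tabletop).
At impending slip, P cos α = μ_s N = μ_s (m g + P sin α).
Solving: P (cos α − μ_s sin α) = μ_s m g → P = 0.2×764/(cos 45° − 0.2 sin 45°) = 153/0.5657 = 270 N.

P ≈ 270 N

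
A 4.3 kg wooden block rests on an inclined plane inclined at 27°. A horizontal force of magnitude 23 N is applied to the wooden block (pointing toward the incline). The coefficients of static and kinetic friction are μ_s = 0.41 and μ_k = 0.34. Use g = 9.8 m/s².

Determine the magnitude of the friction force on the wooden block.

f ≈ 1.36 N (down the incline)

The horizontal push has a component P sin θ into the surface, so N = m g cos θ + P sin θ = 37.55 + 10.44 = 47.99 N.
Parallel to the incline: P cos θ − m g sin θ = 20.49 − 19.13 = 1.362 N; the friction needed to balance this is 1.362 N acting down the slope.
Maximum static friction: μ_s N = 0.41 × 47.99 = 19.68 N.
|f_req| = 1.362 ≤ 19.68 N → the wooden block is in equilibrium; friction equals the required value.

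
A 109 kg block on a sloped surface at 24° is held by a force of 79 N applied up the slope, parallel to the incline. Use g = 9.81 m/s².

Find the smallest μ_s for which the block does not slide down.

μ_s,min ≈ 0.364

N = m g cos θ = 976.8 N.
Friction must make up the shortfall along the incline: f = m g sin θ − P = 434.9 − 79 = 355.9 N.
At the threshold f = μ_s N, so μ_s,min = 355.9/976.8 = 0.364.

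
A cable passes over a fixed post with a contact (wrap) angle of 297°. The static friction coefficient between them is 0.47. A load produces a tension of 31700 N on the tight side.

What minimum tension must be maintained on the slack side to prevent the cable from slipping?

Capstan equation at impending slip: T_tight/T_slack = e^{μβ}.
β = 297° = 5.184 rad; e^{μβ} = e^{0.47×5.184} = 11.43.
T_slack = T_tight / e^{μβ} = 31700 / 11.43 = 2770 N.

T_min ≈ 2770 N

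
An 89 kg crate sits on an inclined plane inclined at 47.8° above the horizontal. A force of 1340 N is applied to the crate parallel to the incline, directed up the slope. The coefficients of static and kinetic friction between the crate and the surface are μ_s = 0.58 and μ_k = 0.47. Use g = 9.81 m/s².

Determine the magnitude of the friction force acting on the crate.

f ≈ 276 N (down the incline)

Perpendicular to the surface, N = m g cos θ = 89·9.81·cos 47.8° = 586.5 N.
For equilibrium along the incline the friction force must supply f = m g sin θ − P = 646.8 − 1340 = -693.2 N (positive meaning up-slope).
Maximum static friction available: μ_s N = 0.58 × 586.5 = 340.2 N.
|-693.2| exceeds 340.2 N, so the crate slips up-slope; friction is kinetic, f = μ_k N = 0.47×586.5 = 276 N.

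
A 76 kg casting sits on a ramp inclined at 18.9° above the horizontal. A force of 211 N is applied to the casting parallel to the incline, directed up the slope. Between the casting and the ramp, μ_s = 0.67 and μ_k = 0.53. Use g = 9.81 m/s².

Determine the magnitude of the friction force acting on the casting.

f ≈ 30.5 N (up the incline)

Normal force: N = m g cos θ = 76 × 9.81 × cos 18.9° = 705.4 N.
Parallel to the incline, ΣF = 0 gives f = m g sin θ − P = 241.5 − 211 = 30.5 N (up-slope positive).
Static friction can supply at most μ_s N = 472.6 N.
Since |30.5| ≤ 472.6 N, no slip — friction simply equals what equilibrium demands.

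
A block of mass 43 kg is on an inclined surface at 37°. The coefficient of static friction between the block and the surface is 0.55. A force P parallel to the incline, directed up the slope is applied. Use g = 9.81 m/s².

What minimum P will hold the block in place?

P_min ≈ 68.6 N

The block tends to slide down (tan θ > μ_s), so at the point of impending slip friction acts up-slope at its limit: f = μ_s N.
P is parallel to the surface, so N = m g cos θ = 337 N.
Along the incline: P + μ_s N = m g sin θ, so P = 254 − 0.55×337 = 68.6 N.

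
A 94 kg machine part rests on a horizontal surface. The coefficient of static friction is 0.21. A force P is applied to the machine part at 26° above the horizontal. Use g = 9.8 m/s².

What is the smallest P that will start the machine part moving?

P ≈ 195 N

N = m g − P sin α (the pull lifts the machine part).
At impending slip, P cos α = μ_s N = μ_s (m g − P sin α).
Solving: P (cos α + μ_s sin α) = μ_s m g → P = 0.21×921/(cos 26° + 0.21 sin 26°) = 193/0.9909 = 195 N.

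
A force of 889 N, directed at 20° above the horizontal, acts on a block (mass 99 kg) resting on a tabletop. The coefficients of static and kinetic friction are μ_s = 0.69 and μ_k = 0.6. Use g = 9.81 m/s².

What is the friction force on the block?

f ≈ 400 N

Vertical equilibrium gives N = m g − P sin α = 667.1 N.
Horizontally, friction must balance P cos α = 835.4 N.
The static-friction limit is μ_s N = 460.3 N.
835.4 > 460.3 N → the block slides; f = μ_k N = 0.6×667.1 = 400 N.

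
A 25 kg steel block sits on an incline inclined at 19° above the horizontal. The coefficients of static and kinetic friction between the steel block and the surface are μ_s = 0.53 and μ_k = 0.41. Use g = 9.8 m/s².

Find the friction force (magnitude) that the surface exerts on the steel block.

Perpendicular to the surface, N = m g cos θ = 25·9.8·cos 19° = 231.7 N.
For equilibrium along the incline, friction must balance the weight component: f = m g sin θ = 79.76 N up the slope.
Maximum static friction available: μ_s N = 0.53 × 231.7 = 122.8 N.
Since |79.76| ≤ 122.8 N, the steel block remains in static equilibrium and friction takes exactly the required value.

f ≈ 79.8 N (up the incline)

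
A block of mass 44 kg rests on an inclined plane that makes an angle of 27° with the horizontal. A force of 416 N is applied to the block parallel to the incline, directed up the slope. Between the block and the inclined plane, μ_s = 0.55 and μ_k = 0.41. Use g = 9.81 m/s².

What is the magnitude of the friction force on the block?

Normal force: N = m g cos θ = 44 × 9.81 × cos 27° = 384.6 N.
The friction needed for equilibrium is m g sin θ − P = 196 − 416 = -220 N, measured positive up-slope.
Maximum static friction available: μ_s N = 0.55 × 384.6 = 211.5 N.
|-220| exceeds 211.5 N, so the block slips up-slope; friction is kinetic, f = μ_k N = 0.41×384.6 = 158 N.

f ≈ 158 N (down the incline)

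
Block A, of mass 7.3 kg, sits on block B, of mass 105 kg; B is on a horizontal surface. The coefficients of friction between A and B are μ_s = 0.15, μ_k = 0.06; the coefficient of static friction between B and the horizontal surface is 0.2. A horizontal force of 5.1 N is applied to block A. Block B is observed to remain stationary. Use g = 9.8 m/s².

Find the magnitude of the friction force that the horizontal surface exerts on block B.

f ≈ 5.1 N

The normal force B exerts on A is simply A's weight, N₁ = 71.54 N.
Maximum static friction on A from B: μ_s N₁ = 0.15×71.54 = 10.73 N.
P = 5.1 N is within that limit, so A and B move together (both at rest); the A–B friction is simply f₁ = P = 5.1 N.
B experiences an equal 5.1 N forward from A (third law). B is in equilibrium, so the floor supplies f₂ = 5.1 N of static friction (limit μ_s(m_A+m_B)g = 220.1 N, not exceeded).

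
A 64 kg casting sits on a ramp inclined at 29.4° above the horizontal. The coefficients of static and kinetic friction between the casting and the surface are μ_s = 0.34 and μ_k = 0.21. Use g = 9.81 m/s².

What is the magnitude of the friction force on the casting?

Perpendicular to the surface, N = m g cos θ = 64·9.81·cos 29.4° = 547 N.
Along the slope the weight component is m g sin θ = 308.2 N; friction must supply exactly this, acting up-slope.
Static friction can supply at most μ_s N = 186 N.
|308.2| exceeds 186 N, so the casting slips down-slope; friction is kinetic, f = μ_k N = 0.21×547 = 115 N.

f ≈ 115 N (up the incline)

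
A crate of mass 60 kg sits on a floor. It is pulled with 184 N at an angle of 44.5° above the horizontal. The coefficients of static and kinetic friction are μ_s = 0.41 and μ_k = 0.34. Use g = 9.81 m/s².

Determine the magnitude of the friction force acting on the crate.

The vertical component of P reduces the normal force: N = m g − P sin α = 588.6 − 129 = 459.6 N.
Horizontally, friction must balance P cos α = 131.2 N.
The static-friction limit is μ_s N = 188.4 N.
Since 131.2 N does not exceed the limit, the crate stays at rest and f = 131 N.

f ≈ 131 N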